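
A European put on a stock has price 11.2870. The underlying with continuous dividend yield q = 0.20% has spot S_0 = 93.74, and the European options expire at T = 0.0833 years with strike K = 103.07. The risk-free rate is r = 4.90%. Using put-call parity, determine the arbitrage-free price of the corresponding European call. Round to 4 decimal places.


Put-call parity: C - P = S_0 * exp(-qT) - K * exp(-rT).
S_0 * exp(-qT) = 93.7400 * 0.99983341 = 93.72438422
K * exp(-rT) = 103.0700 * 0.99592662 = 102.65015660
C = P + S*exp(-qT) - K*exp(-rT)
C = 11.2870 + 93.72438422 - 102.65015660 = 2.3612

Answer: Call price = 2.3612


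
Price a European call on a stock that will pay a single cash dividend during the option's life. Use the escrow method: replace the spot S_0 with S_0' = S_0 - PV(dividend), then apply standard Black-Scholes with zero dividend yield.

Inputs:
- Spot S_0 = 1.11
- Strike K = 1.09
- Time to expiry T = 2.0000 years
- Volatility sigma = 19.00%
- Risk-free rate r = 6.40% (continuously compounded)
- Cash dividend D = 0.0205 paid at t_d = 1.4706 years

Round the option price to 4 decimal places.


Answer: Price = 0.1881

Derivation:
PV(D) = D * exp(-r * t_d) = 0.0205 * 0.91017499 = 0.01865859
S_0' = S_0 - PV(D) = 1.1100 - 0.01865859 = 1.09134141
d1 = (ln(S_0'/K) + (r + sigma^2/2)*T) / (sigma*sqrt(T)) = 0.61529417
d2 = d1 - sigma*sqrt(T) = 0.34659359
exp(-rT) = 0.87985338
N(d1) = 0.73081977; N(d2) = 0.63555167
C = S_0' * N(d1) - K * exp(-rT) * N(d2) = 1.09134141 * 0.73081977 - 1.0900 * 0.87985338 * 0.63555167 = 0.1881


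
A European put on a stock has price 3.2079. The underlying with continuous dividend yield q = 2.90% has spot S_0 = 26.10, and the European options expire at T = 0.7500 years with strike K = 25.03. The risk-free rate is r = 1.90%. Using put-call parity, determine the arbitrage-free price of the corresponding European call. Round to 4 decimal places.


Answer: Call price = 4.0705

Derivation:
Put-call parity: C - P = S_0 * exp(-qT) - K * exp(-rT).
S_0 * exp(-qT) = 26.1000 * 0.97848483 = 25.53845395
K * exp(-rT) = 25.0300 * 0.98585105 = 24.67585180
C = P + S*exp(-qT) - K*exp(-rT)
C = 3.2079 + 25.53845395 - 24.67585180 = 4.0705


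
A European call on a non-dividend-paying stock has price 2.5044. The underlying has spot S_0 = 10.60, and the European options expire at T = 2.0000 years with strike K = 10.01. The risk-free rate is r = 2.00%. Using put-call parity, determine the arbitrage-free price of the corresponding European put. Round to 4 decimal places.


Put-call parity: C - P = S_0 * exp(-qT) - K * exp(-rT).
S_0 * exp(-qT) = 10.6000 * 1.00000000 = 10.60000000
K * exp(-rT) = 10.0100 * 0.96078944 = 9.61750229
P = C - S*exp(-qT) + K*exp(-rT)
P = 2.5044 - 10.60000000 + 9.61750229 = 1.5219

Answer: Put price = 1.5219


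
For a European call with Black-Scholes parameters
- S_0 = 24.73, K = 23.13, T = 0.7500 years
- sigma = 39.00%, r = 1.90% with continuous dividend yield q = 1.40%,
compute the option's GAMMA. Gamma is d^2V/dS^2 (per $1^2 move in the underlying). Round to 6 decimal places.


d1 = 0.3780137388; d2 = 0.0402638313
phi(d1) = 0.3714333917; exp(-qT) = 0.9895549326; exp(-rT) = 0.9858510507
Gamma = exp(-qT) * phi(d1) / (S * sigma * sqrt(T)) = 0.9895549326 * 0.3714333917 / (24.7300 * 0.3900 * 0.8660254038) = 0.044005

Answer: Gamma = 0.044005


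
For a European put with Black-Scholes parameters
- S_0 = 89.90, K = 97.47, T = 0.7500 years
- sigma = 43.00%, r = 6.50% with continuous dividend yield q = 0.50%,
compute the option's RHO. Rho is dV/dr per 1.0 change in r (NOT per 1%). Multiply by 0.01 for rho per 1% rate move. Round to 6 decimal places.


d1 = 0.0899345312; d2 = -0.2824563925
phi(d1) = 0.3973321719; exp(-qT) = 0.9962570225; exp(-rT) = 0.9524192047
N(-d2) = 0.6112032102
Rho = -K*T*exp(-rT)*N(-d2) = -97.4700 * 0.7500 * 0.9524192047 * 0.6112032102 = -42.554550

Answer: Rho = -42.554550


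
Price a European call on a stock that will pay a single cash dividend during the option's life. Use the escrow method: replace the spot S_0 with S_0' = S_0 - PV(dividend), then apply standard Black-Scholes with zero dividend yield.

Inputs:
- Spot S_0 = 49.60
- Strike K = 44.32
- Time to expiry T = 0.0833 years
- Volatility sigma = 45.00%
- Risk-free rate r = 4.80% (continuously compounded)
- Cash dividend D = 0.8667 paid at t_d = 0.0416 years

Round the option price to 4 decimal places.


Answer: Price = 5.3649

Derivation:
PV(D) = D * exp(-r * t_d) = 0.8667 * 0.99800519 = 0.86497110
S_0' = S_0 - PV(D) = 49.6000 - 0.86497110 = 48.73502890
d1 = (ln(S_0'/K) + (r + sigma^2/2)*T) / (sigma*sqrt(T)) = 0.82688890
d2 = d1 - sigma*sqrt(T) = 0.69701107
exp(-rT) = 0.99600958
N(d1) = 0.79584998; N(d2) = 0.75710207
C = S_0' * N(d1) - K * exp(-rT) * N(d2) = 48.73502890 * 0.79584998 - 44.3200 * 0.99600958 * 0.75710207 = 5.3649


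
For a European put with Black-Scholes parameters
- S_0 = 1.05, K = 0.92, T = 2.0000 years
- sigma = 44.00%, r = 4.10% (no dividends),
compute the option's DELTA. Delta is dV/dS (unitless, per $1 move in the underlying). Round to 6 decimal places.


d1 = 0.6553140590; d2 = 0.0330600915
phi(d1) = 0.3218541485; exp(-qT) = 1.0000000000; exp(-rT) = 0.9212719587
N(-d1) = 0.2561327855
Delta = -exp(-qT) * N(-d1) = -1.0000000000 * 0.2561327855 = -0.256133

Answer: Delta = -0.256133


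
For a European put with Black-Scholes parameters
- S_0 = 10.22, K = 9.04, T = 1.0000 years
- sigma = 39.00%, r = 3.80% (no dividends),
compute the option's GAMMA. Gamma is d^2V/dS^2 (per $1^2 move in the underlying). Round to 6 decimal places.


Answer: Gamma = 0.083250

Derivation:
d1 = 0.6070190010; d2 = 0.2170190010
phi(d1) = 0.3318160377; exp(-qT) = 1.0000000000; exp(-rT) = 0.9627129409
Gamma = exp(-qT) * phi(d1) / (S * sigma * sqrt(T)) = 1.0000000000 * 0.3318160377 / (10.2200 * 0.3900 * 1.0000000000) = 0.083250


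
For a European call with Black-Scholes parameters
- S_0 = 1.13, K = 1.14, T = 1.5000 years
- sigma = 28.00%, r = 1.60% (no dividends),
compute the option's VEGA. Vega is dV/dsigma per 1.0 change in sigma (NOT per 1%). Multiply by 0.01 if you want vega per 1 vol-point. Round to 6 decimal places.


d1 = 0.2157573853; d2 = -0.1271711787
phi(d1) = 0.3897638805; exp(-qT) = 1.0000000000; exp(-rT) = 0.9762857098
Vega = S * exp(-qT) * phi(d1) * sqrt(T) = 1.1300 * 1.0000000000 * 0.3897638805 * 1.2247448714 = 0.539418

Answer: Vega = 0.539418


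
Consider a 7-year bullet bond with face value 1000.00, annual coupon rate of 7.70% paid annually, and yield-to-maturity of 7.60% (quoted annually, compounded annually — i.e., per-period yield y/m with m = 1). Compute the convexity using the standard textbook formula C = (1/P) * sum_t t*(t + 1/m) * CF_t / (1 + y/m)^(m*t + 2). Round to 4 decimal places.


Answer: Convexity = 36.2885

Derivation:
Coupon per period c = face * coupon_rate / m = 77.000000
Periods per year m = 1; per-period yield y/m = 0.076000
Number of cashflows N = 7
Cashflows (t years, CF_t, discount factor 1/(1+y/m)^(m*t), PV):
  t = 1.0000: CF_t = 77.000000, DF = 0.929368, PV = 71.561338
  t = 2.0000: CF_t = 77.000000, DF = 0.863725, PV = 66.506820
  t = 3.0000: CF_t = 77.000000, DF = 0.802718, PV = 61.809312
  t = 4.0000: CF_t = 77.000000, DF = 0.746021, PV = 57.443599
  t = 5.0000: CF_t = 77.000000, DF = 0.693328, PV = 53.386244
  t = 6.0000: CF_t = 77.000000, DF = 0.644357, PV = 49.615469
  t = 7.0000: CF_t = 1077.000000, DF = 0.598845, PV = 644.955579
Price P = sum_t PV_t = 1005.278361
Convexity numerator sum_t t*(t + 1/m) * CF_t / (1+y/m)^(m*t + 2):
  t = 1.0000: term = 123.618624
  t = 2.0000: term = 344.661592
  t = 3.0000: term = 640.634930
  t = 4.0000: term = 992.309371
  t = 5.0000: term = 1383.330908
  t = 6.0000: term = 1799.872929
  t = 7.0000: term = 31195.596070
Convexity = (1/P) * sum = 36480.024425 / 1005.278361 = 36.288481


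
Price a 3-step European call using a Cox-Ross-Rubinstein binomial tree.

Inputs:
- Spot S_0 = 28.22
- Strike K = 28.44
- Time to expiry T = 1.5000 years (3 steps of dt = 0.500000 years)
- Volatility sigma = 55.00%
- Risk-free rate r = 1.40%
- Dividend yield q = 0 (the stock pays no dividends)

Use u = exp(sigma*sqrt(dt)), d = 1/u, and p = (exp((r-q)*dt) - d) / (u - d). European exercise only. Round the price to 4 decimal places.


Answer: Price = V(0,0) = 8.1616

Derivation:
dt = T/N = 0.500000
u = exp(sigma*sqrt(dt)) = 1.475370; d = 1/u = 0.677796
p = (exp((r-q)*dt) - d) / (u - d) = 0.412787
Discount per step: exp(-r*dt) = 0.993024
Stock lattice S(k, i) with i counting down-moves:
  k=0: S(0,0) = 28.2200
  k=1: S(1,0) = 41.6349; S(1,1) = 19.1274
  k=2: S(2,0) = 61.4269; S(2,1) = 28.2200; S(2,2) = 12.9645
  k=3: S(3,0) = 90.6274; S(3,1) = 41.6349; S(3,2) = 19.1274; S(3,3) = 8.7873
Terminal payoffs V(N, i) = max(S_T - K, 0):
  V(3,0) = 62.187449; V(3,1) = 13.194938; V(3,2) = 0.000000; V(3,3) = 0.000000
Backward induction: V(k, i) = exp(-r*dt) * [p * V(k+1, i) + (1-p) * V(k+1, i+1)].
  V(2,0) = exp(-r*dt) * [p*62.187449 + (1-p)*13.194938] = 33.185319
  V(2,1) = exp(-r*dt) * [p*13.194938 + (1-p)*0.000000] = 5.408711
  V(2,2) = exp(-r*dt) * [p*0.000000 + (1-p)*0.000000] = 0.000000
  V(1,0) = exp(-r*dt) * [p*33.185319 + (1-p)*5.408711] = 16.756836
  V(1,1) = exp(-r*dt) * [p*5.408711 + (1-p)*0.000000] = 2.217074
  V(0,0) = exp(-r*dt) * [p*16.756836 + (1-p)*2.217074] = 8.161574


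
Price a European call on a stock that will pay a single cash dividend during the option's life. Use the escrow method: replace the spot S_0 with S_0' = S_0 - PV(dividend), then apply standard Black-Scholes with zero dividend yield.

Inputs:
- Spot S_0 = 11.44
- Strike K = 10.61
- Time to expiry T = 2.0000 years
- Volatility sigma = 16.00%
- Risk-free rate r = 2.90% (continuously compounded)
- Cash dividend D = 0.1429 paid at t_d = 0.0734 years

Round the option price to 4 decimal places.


PV(D) = D * exp(-r * t_d) = 0.1429 * 0.99787366 = 0.14259615
S_0' = S_0 - PV(D) = 11.4400 - 0.14259615 = 11.29740385
d1 = (ln(S_0'/K) + (r + sigma^2/2)*T) / (sigma*sqrt(T)) = 0.64689664
d2 = d1 - sigma*sqrt(T) = 0.42062247
exp(-rT) = 0.94364995
N(d1) = 0.74115058; N(d2) = 0.66298461
C = S_0' * N(d1) - K * exp(-rT) * N(d2) = 11.29740385 * 0.74115058 - 10.6100 * 0.94364995 * 0.66298461 = 1.7352

Answer: Price = 1.7352


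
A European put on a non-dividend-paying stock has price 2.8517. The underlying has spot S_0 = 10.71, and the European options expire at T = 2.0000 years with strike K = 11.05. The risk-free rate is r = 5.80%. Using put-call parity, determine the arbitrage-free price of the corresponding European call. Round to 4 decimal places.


Put-call parity: C - P = S_0 * exp(-qT) - K * exp(-rT).
S_0 * exp(-qT) = 10.7100 * 1.00000000 = 10.71000000
K * exp(-rT) = 11.0500 * 0.89047522 = 9.83975122
C = P + S*exp(-qT) - K*exp(-rT)
C = 2.8517 + 10.71000000 - 9.83975122 = 3.7219

Answer: Call price = 3.7219


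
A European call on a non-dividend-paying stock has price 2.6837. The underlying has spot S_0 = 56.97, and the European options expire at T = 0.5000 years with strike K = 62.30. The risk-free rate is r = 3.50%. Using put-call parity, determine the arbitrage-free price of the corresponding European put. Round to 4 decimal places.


Put-call parity: C - P = S_0 * exp(-qT) - K * exp(-rT).
S_0 * exp(-qT) = 56.9700 * 1.00000000 = 56.97000000
K * exp(-rT) = 62.3000 * 0.98265224 = 61.21923428
P = C - S*exp(-qT) + K*exp(-rT)
P = 2.6837 - 56.97000000 + 61.21923428 = 6.9329

Answer: Put price = 6.9329


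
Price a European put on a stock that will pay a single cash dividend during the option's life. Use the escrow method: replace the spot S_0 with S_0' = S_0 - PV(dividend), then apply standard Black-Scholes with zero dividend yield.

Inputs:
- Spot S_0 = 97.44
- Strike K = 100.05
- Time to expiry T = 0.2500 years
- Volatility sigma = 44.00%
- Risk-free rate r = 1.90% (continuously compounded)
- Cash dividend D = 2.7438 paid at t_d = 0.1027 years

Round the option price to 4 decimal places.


PV(D) = D * exp(-r * t_d) = 2.7438 * 0.99805060 = 2.73845124
S_0' = S_0 - PV(D) = 97.4400 - 2.73845124 = 94.70154876
d1 = (ln(S_0'/K) + (r + sigma^2/2)*T) / (sigma*sqrt(T)) = -0.11813503
d2 = d1 - sigma*sqrt(T) = -0.33813503
exp(-rT) = 0.99526126
N(-d1) = 0.54701967; N(-d2) = 0.63236928
P = K * exp(-rT) * N(-d2) - S_0' * N(-d1) = 100.0500 * 0.99526126 * 0.63236928 - 94.70154876 * 0.54701967 = 11.1651

Answer: Price = 11.1651


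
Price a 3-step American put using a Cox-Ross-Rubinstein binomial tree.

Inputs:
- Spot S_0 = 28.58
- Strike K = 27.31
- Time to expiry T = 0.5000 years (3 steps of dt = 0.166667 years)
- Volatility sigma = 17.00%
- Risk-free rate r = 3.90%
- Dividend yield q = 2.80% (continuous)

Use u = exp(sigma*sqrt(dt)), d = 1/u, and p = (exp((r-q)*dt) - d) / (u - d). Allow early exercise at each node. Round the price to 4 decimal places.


Answer: Price = V(0,0) = 0.7704

Derivation:
dt = T/N = 0.166667
u = exp(sigma*sqrt(dt)) = 1.071867; d = 1/u = 0.932951
p = (exp((r-q)*dt) - d) / (u - d) = 0.495866
Discount per step: exp(-r*dt) = 0.993521
Stock lattice S(k, i) with i counting down-moves:
  k=0: S(0,0) = 28.5800
  k=1: S(1,0) = 30.6340; S(1,1) = 26.6637
  k=2: S(2,0) = 32.8355; S(2,1) = 28.5800; S(2,2) = 24.8760
  k=3: S(3,0) = 35.1953; S(3,1) = 30.6340; S(3,2) = 26.6637; S(3,3) = 23.2081
Terminal payoffs V(N, i) = max(K - S_T, 0):
  V(3,0) = 0.000000; V(3,1) = 0.000000; V(3,2) = 0.646250; V(3,3) = 4.101919
Backward induction: V(k, i) = exp(-r*dt) * [p * V(k+1, i) + (1-p) * V(k+1, i+1)]; then take max(V_cont, immediate exercise) for American.
  V(2,0) = exp(-r*dt) * [p*0.000000 + (1-p)*0.000000] = 0.000000; exercise = 0.000000; V(2,0) = max -> 0.000000
  V(2,1) = exp(-r*dt) * [p*0.000000 + (1-p)*0.646250] = 0.323686; exercise = 0.000000; V(2,1) = max -> 0.323686
  V(2,2) = exp(-r*dt) * [p*0.646250 + (1-p)*4.101919] = 2.372896; exercise = 2.434018; V(2,2) = max -> 2.434018
  V(1,0) = exp(-r*dt) * [p*0.000000 + (1-p)*0.323686] = 0.162124; exercise = 0.000000; V(1,0) = max -> 0.162124
  V(1,1) = exp(-r*dt) * [p*0.323686 + (1-p)*2.434018] = 1.378586; exercise = 0.646250; V(1,1) = max -> 1.378586
  V(0,0) = exp(-r*dt) * [p*0.162124 + (1-p)*1.378586] = 0.770360; exercise = 0.000000; V(0,0) = max -> 0.770360


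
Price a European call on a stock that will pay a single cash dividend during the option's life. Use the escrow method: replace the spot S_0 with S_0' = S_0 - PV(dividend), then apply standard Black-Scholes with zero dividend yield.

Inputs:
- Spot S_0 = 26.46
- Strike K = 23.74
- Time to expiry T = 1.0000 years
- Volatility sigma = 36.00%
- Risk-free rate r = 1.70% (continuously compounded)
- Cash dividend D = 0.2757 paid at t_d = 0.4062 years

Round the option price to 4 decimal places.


Answer: Price = 5.1375

Derivation:
PV(D) = D * exp(-r * t_d) = 0.2757 * 0.99311839 = 0.27380274
S_0' = S_0 - PV(D) = 26.4600 - 0.27380274 = 26.18619726
d1 = (ln(S_0'/K) + (r + sigma^2/2)*T) / (sigma*sqrt(T)) = 0.49964184
d2 = d1 - sigma*sqrt(T) = 0.13964184
exp(-rT) = 0.98314368
N(d1) = 0.69133635; N(d2) = 0.55552851
C = S_0' * N(d1) - K * exp(-rT) * N(d2) = 26.18619726 * 0.69133635 - 23.7400 * 0.98314368 * 0.55552851 = 5.1375


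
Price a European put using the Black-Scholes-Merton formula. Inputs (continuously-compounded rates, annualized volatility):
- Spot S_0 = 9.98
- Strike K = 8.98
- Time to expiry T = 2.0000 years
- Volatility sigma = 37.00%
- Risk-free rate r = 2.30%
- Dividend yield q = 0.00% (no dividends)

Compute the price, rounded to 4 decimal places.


d1 = (ln(S/K) + (r - q + 0.5*sigma^2) * T) / (sigma * sqrt(T)) = 0.55132009
d2 = d1 - sigma * sqrt(T) = 0.02806107
exp(-rT) = 0.95504196; exp(-qT) = 1.00000000
P = K * exp(-rT) * N(-d2) - S_0 * exp(-qT) * N(-d1)
N(-d1) = 0.29070714; N(-d2) = 0.48880672
P = 8.9800 * 0.95504196 * 0.48880672 - 9.9800 * 1.00000000 * 0.29070714 = 1.2909

Answer: Price = 1.2909


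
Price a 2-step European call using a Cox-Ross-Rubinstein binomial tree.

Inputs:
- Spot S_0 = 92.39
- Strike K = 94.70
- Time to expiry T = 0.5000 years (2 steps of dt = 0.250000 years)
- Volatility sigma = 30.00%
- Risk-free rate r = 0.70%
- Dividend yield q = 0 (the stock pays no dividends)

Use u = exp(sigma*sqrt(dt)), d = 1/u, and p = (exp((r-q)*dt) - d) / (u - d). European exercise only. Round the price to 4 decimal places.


dt = T/N = 0.250000
u = exp(sigma*sqrt(dt)) = 1.161834; d = 1/u = 0.860708
p = (exp((r-q)*dt) - d) / (u - d) = 0.468387
Discount per step: exp(-r*dt) = 0.998252
Stock lattice S(k, i) with i counting down-moves:
  k=0: S(0,0) = 92.3900
  k=1: S(1,0) = 107.3419; S(1,1) = 79.5208
  k=2: S(2,0) = 124.7135; S(2,1) = 92.3900; S(2,2) = 68.4442
Terminal payoffs V(N, i) = max(S_T - K, 0):
  V(2,0) = 30.013455; V(2,1) = 0.000000; V(2,2) = 0.000000
Backward induction: V(k, i) = exp(-r*dt) * [p * V(k+1, i) + (1-p) * V(k+1, i+1)].
  V(1,0) = exp(-r*dt) * [p*30.013455 + (1-p)*0.000000] = 14.033325
  V(1,1) = exp(-r*dt) * [p*0.000000 + (1-p)*0.000000] = 0.000000
  V(0,0) = exp(-r*dt) * [p*14.033325 + (1-p)*0.000000] = 6.561531

Answer: Price = V(0,0) = 6.5615


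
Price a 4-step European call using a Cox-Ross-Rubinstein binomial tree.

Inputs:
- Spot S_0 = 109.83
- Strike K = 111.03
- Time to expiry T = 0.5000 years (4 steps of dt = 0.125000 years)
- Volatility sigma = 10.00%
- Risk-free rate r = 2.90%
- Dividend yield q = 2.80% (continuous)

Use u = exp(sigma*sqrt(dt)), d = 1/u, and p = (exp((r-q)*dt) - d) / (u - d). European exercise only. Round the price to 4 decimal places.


Answer: Price = V(0,0) = 2.5405

Derivation:
dt = T/N = 0.125000
u = exp(sigma*sqrt(dt)) = 1.035988; d = 1/u = 0.965262
p = (exp((r-q)*dt) - d) / (u - d) = 0.492930
Discount per step: exp(-r*dt) = 0.996382
Stock lattice S(k, i) with i counting down-moves:
  k=0: S(0,0) = 109.8300
  k=1: S(1,0) = 113.7825; S(1,1) = 106.0148
  k=2: S(2,0) = 117.8773; S(2,1) = 109.8300; S(2,2) = 102.3321
  k=3: S(3,0) = 122.1195; S(3,1) = 113.7825; S(3,2) = 106.0148; S(3,3) = 98.7773
  k=4: S(4,0) = 126.5143; S(4,1) = 117.8773; S(4,2) = 109.8300; S(4,3) = 102.3321; S(4,4) = 95.3460
Terminal payoffs V(N, i) = max(S_T - K, 0):
  V(4,0) = 15.484265; V(4,1) = 6.847317; V(4,2) = 0.000000; V(4,3) = 0.000000; V(4,4) = 0.000000
Backward induction: V(k, i) = exp(-r*dt) * [p * V(k+1, i) + (1-p) * V(k+1, i+1)].
  V(3,0) = exp(-r*dt) * [p*15.484265 + (1-p)*6.847317] = 11.064543
  V(3,1) = exp(-r*dt) * [p*6.847317 + (1-p)*0.000000] = 3.363032
  V(3,2) = exp(-r*dt) * [p*0.000000 + (1-p)*0.000000] = 0.000000
  V(3,3) = exp(-r*dt) * [p*0.000000 + (1-p)*0.000000] = 0.000000
  V(2,0) = exp(-r*dt) * [p*11.064543 + (1-p)*3.363032] = 7.133429
  V(2,1) = exp(-r*dt) * [p*3.363032 + (1-p)*0.000000] = 1.651740
  V(2,2) = exp(-r*dt) * [p*0.000000 + (1-p)*0.000000] = 0.000000
  V(1,0) = exp(-r*dt) * [p*7.133429 + (1-p)*1.651740] = 4.338072
  V(1,1) = exp(-r*dt) * [p*1.651740 + (1-p)*0.000000] = 0.811245
  V(0,0) = exp(-r*dt) * [p*4.338072 + (1-p)*0.811245] = 2.540497


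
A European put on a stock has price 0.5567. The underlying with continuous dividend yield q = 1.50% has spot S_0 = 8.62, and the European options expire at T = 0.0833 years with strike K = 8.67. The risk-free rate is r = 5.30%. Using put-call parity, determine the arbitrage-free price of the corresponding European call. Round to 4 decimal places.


Answer: Call price = 0.5341

Derivation:
Put-call parity: C - P = S_0 * exp(-qT) - K * exp(-rT).
S_0 * exp(-qT) = 8.6200 * 0.99875128 = 8.60923604
K * exp(-rT) = 8.6700 * 0.99559483 = 8.63180719
C = P + S*exp(-qT) - K*exp(-rT)
C = 0.5567 + 8.60923604 - 8.63180719 = 0.5341


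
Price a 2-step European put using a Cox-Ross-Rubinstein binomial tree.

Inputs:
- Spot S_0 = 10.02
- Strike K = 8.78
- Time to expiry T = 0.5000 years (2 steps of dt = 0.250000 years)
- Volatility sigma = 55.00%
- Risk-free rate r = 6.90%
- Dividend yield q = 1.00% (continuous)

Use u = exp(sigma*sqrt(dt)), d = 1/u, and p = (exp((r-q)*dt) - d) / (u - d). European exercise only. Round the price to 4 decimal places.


dt = T/N = 0.250000
u = exp(sigma*sqrt(dt)) = 1.316531; d = 1/u = 0.759572
p = (exp((r-q)*dt) - d) / (u - d) = 0.458359
Discount per step: exp(-r*dt) = 0.982898
Stock lattice S(k, i) with i counting down-moves:
  k=0: S(0,0) = 10.0200
  k=1: S(1,0) = 13.1916; S(1,1) = 7.6109
  k=2: S(2,0) = 17.3672; S(2,1) = 10.0200; S(2,2) = 5.7810
Terminal payoffs V(N, i) = max(K - S_T, 0):
  V(2,0) = 0.000000; V(2,1) = 0.000000; V(2,2) = 2.998963
Backward induction: V(k, i) = exp(-r*dt) * [p * V(k+1, i) + (1-p) * V(k+1, i+1)].
  V(1,0) = exp(-r*dt) * [p*0.000000 + (1-p)*0.000000] = 0.000000
  V(1,1) = exp(-r*dt) * [p*0.000000 + (1-p)*2.998963] = 1.596580
  V(0,0) = exp(-r*dt) * [p*0.000000 + (1-p)*1.596580] = 0.849983

Answer: Price = V(0,0) = 0.8500


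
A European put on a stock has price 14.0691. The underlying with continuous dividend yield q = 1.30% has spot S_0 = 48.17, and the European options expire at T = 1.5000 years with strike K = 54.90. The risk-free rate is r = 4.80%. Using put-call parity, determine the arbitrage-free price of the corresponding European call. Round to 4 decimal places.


Answer: Call price = 10.2227

Derivation:
Put-call parity: C - P = S_0 * exp(-qT) - K * exp(-rT).
S_0 * exp(-qT) = 48.1700 * 0.98068890 = 47.23978408
K * exp(-rT) = 54.9000 * 0.93053090 = 51.08614618
C = P + S*exp(-qT) - K*exp(-rT)
C = 14.0691 + 47.23978408 - 51.08614618 = 10.2227


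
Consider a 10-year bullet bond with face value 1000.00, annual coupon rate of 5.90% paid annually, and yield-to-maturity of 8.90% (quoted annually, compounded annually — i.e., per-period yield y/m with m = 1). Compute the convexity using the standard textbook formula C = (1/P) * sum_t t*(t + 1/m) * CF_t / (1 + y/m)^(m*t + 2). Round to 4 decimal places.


Answer: Convexity = 63.2746

Derivation:
Coupon per period c = face * coupon_rate / m = 59.000000
Periods per year m = 1; per-period yield y/m = 0.089000
Number of cashflows N = 10
Cashflows (t years, CF_t, discount factor 1/(1+y/m)^(m*t), PV):
  t = 1.0000: CF_t = 59.000000, DF = 0.918274, PV = 54.178145
  t = 2.0000: CF_t = 59.000000, DF = 0.843226, PV = 49.750363
  t = 3.0000: CF_t = 59.000000, DF = 0.774313, PV = 45.684447
  t = 4.0000: CF_t = 59.000000, DF = 0.711031, PV = 41.950824
  t = 5.0000: CF_t = 59.000000, DF = 0.652921, PV = 38.522336
  t = 6.0000: CF_t = 59.000000, DF = 0.599560, PV = 35.374046
  t = 7.0000: CF_t = 59.000000, DF = 0.550560, PV = 32.483054
  t = 8.0000: CF_t = 59.000000, DF = 0.505565, PV = 29.828332
  t = 9.0000: CF_t = 59.000000, DF = 0.464247, PV = 27.390572
  t = 10.0000: CF_t = 1059.000000, DF = 0.426306, PV = 451.457802
Price P = sum_t PV_t = 806.619920
Convexity numerator sum_t t*(t + 1/m) * CF_t / (1+y/m)^(m*t + 2):
  t = 1.0000: term = 91.368894
  t = 2.0000: term = 251.704942
  t = 3.0000: term = 462.268030
  t = 4.0000: term = 707.480915
  t = 5.0000: term = 974.491618
  t = 6.0000: term = 1252.789959
  t = 7.0000: term = 1533.872004
  t = 8.0000: term = 1810.946876
  t = 9.0000: term = 2078.680987
  t = 10.0000: term = 41874.929435
Convexity = (1/P) * sum = 51038.533661 / 806.619920 = 63.274576


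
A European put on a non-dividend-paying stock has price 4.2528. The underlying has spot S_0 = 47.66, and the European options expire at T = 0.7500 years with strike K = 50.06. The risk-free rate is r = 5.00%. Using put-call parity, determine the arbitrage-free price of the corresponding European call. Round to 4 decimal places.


Put-call parity: C - P = S_0 * exp(-qT) - K * exp(-rT).
S_0 * exp(-qT) = 47.6600 * 1.00000000 = 47.66000000
K * exp(-rT) = 50.0600 * 0.96319442 = 48.21751255
C = P + S*exp(-qT) - K*exp(-rT)
C = 4.2528 + 47.66000000 - 48.21751255 = 3.6953

Answer: Call price = 3.6953


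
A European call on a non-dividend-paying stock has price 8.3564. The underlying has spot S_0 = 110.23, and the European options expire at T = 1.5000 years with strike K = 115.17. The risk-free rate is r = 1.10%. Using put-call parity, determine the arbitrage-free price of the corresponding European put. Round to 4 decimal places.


Answer: Put price = 11.4117

Derivation:
Put-call parity: C - P = S_0 * exp(-qT) - K * exp(-rT).
S_0 * exp(-qT) = 110.2300 * 1.00000000 = 110.23000000
K * exp(-rT) = 115.1700 * 0.98363538 = 113.28528664
P = C - S*exp(-qT) + K*exp(-rT)
P = 8.3564 - 110.23000000 + 113.28528664 = 11.4117


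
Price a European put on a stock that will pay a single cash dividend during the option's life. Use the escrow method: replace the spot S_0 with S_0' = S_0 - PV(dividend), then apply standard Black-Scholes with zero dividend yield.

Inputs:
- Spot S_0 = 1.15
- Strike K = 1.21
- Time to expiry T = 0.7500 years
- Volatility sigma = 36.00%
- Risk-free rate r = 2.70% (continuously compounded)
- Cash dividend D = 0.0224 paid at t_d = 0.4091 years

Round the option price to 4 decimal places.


PV(D) = D * exp(-r * t_d) = 0.0224 * 0.98901508 = 0.02215394
S_0' = S_0 - PV(D) = 1.1500 - 0.02215394 = 1.12784606
d1 = (ln(S_0'/K) + (r + sigma^2/2)*T) / (sigma*sqrt(T)) = -0.00468515
d2 = d1 - sigma*sqrt(T) = -0.31645430
exp(-rT) = 0.97995365
N(-d1) = 0.50186910; N(-d2) = 0.62417114
P = K * exp(-rT) * N(-d2) - S_0' * N(-d1) = 1.2100 * 0.97995365 * 0.62417114 - 1.12784606 * 0.50186910 = 0.1741

Answer: Price = 0.1741


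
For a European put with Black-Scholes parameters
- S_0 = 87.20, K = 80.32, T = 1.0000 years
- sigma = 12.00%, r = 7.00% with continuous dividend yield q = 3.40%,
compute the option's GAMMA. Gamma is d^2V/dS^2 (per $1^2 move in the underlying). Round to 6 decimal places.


Answer: Gamma = 0.021349

Derivation:
d1 = 1.0448806248; d2 = 0.9248806248
phi(d1) = 0.2311181348; exp(-qT) = 0.9665715046; exp(-rT) = 0.9323938199
Gamma = exp(-qT) * phi(d1) / (S * sigma * sqrt(T)) = 0.9665715046 * 0.2311181348 / (87.2000 * 0.1200 * 1.0000000000) = 0.021349


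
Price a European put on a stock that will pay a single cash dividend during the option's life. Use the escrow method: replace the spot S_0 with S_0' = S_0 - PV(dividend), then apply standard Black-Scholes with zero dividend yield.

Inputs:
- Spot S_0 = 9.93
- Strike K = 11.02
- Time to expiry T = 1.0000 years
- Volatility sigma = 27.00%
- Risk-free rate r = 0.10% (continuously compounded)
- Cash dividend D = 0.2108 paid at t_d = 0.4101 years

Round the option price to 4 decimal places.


PV(D) = D * exp(-r * t_d) = 0.2108 * 0.99958998 = 0.21071357
S_0' = S_0 - PV(D) = 9.9300 - 0.21071357 = 9.71928643
d1 = (ln(S_0'/K) + (r + sigma^2/2)*T) / (sigma*sqrt(T)) = -0.32648000
d2 = d1 - sigma*sqrt(T) = -0.59648000
exp(-rT) = 0.99900050
N(-d1) = 0.62796939; N(-d2) = 0.72457270
P = K * exp(-rT) * N(-d2) - S_0' * N(-d1) = 11.0200 * 0.99900050 * 0.72457270 - 9.71928643 * 0.62796939 = 1.8734

Answer: Price = 1.8734


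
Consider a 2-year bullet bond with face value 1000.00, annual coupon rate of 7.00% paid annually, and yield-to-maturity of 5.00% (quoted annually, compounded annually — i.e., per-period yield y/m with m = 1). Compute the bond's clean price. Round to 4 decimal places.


Coupon per period c = face * coupon_rate / m = 70.000000
Periods per year m = 1; per-period yield y/m = 0.050000
Number of cashflows N = 2
Cashflows (t years, CF_t, discount factor 1/(1+y/m)^(m*t), PV):
  t = 1.0000: CF_t = 70.000000, DF = 0.952381, PV = 66.666667
  t = 2.0000: CF_t = 1070.000000, DF = 0.907029, PV = 970.521542
Price P = sum_t PV_t = 1037.188209

Answer: Price = 1037.1882


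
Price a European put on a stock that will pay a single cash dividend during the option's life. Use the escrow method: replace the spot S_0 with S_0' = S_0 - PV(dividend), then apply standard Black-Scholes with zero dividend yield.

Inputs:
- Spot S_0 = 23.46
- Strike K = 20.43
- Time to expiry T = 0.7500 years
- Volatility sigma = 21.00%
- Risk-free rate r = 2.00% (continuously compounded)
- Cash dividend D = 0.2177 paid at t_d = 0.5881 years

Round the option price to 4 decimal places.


PV(D) = D * exp(-r * t_d) = 0.2177 * 0.98830690 = 0.21515441
S_0' = S_0 - PV(D) = 23.4600 - 0.21515441 = 23.24484559
d1 = (ln(S_0'/K) + (r + sigma^2/2)*T) / (sigma*sqrt(T)) = 0.88316173
d2 = d1 - sigma*sqrt(T) = 0.70129639
exp(-rT) = 0.98511194
N(-d1) = 0.18857445; N(-d2) = 0.24155903
P = K * exp(-rT) * N(-d2) - S_0' * N(-d1) = 20.4300 * 0.98511194 * 0.24155903 - 23.24484559 * 0.18857445 = 0.4782

Answer: Price = 0.4782


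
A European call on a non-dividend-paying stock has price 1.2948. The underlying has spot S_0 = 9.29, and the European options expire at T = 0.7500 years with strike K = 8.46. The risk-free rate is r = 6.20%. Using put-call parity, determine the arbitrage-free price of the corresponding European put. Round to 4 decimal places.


Answer: Put price = 0.0804

Derivation:
Put-call parity: C - P = S_0 * exp(-qT) - K * exp(-rT).
S_0 * exp(-qT) = 9.2900 * 1.00000000 = 9.29000000
K * exp(-rT) = 8.4600 * 0.95456456 = 8.07561618
P = C - S*exp(-qT) + K*exp(-rT)
P = 1.2948 - 9.29000000 + 8.07561618 = 0.0804


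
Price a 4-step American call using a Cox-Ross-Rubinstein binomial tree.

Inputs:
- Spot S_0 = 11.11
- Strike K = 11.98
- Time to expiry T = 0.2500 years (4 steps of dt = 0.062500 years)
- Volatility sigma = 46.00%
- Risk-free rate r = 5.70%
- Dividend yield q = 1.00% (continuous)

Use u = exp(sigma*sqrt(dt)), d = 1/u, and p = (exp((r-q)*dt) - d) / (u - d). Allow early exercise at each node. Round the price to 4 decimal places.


Answer: Price = V(0,0) = 0.7663

Derivation:
dt = T/N = 0.062500
u = exp(sigma*sqrt(dt)) = 1.121873; d = 1/u = 0.891366
p = (exp((r-q)*dt) - d) / (u - d) = 0.484044
Discount per step: exp(-r*dt) = 0.996444
Stock lattice S(k, i) with i counting down-moves:
  k=0: S(0,0) = 11.1100
  k=1: S(1,0) = 12.4640; S(1,1) = 9.9031
  k=2: S(2,0) = 13.9830; S(2,1) = 11.1100; S(2,2) = 8.8273
  k=3: S(3,0) = 15.6872; S(3,1) = 12.4640; S(3,2) = 9.9031; S(3,3) = 7.8683
  k=4: S(4,0) = 17.5991; S(4,1) = 13.9830; S(4,2) = 11.1100; S(4,3) = 8.8273; S(4,4) = 7.0136
Terminal payoffs V(N, i) = max(S_T - K, 0):
  V(4,0) = 5.619062; V(4,1) = 2.003046; V(4,2) = 0.000000; V(4,3) = 0.000000; V(4,4) = 0.000000
Backward induction: V(k, i) = exp(-r*dt) * [p * V(k+1, i) + (1-p) * V(k+1, i+1)]; then take max(V_cont, immediate exercise) for American.
  V(3,0) = exp(-r*dt) * [p*5.619062 + (1-p)*2.003046] = 3.740009; exercise = 3.707208; V(3,0) = max -> 3.740009
  V(3,1) = exp(-r*dt) * [p*2.003046 + (1-p)*0.000000] = 0.966115; exercise = 0.484014; V(3,1) = max -> 0.966115
  V(3,2) = exp(-r*dt) * [p*0.000000 + (1-p)*0.000000] = 0.000000; exercise = 0.000000; V(3,2) = max -> 0.000000
  V(3,3) = exp(-r*dt) * [p*0.000000 + (1-p)*0.000000] = 0.000000; exercise = 0.000000; V(3,3) = max -> 0.000000
  V(2,0) = exp(-r*dt) * [p*3.740009 + (1-p)*0.966115] = 2.300591; exercise = 2.003046; V(2,0) = max -> 2.300591
  V(2,1) = exp(-r*dt) * [p*0.966115 + (1-p)*0.000000] = 0.465979; exercise = 0.000000; V(2,1) = max -> 0.465979
  V(2,2) = exp(-r*dt) * [p*0.000000 + (1-p)*0.000000] = 0.000000; exercise = 0.000000; V(2,2) = max -> 0.000000
  V(1,0) = exp(-r*dt) * [p*2.300591 + (1-p)*0.465979] = 1.349197; exercise = 0.484014; V(1,0) = max -> 1.349197
  V(1,1) = exp(-r*dt) * [p*0.465979 + (1-p)*0.000000] = 0.224752; exercise = 0.000000; V(1,1) = max -> 0.224752
  V(0,0) = exp(-r*dt) * [p*1.349197 + (1-p)*0.224752] = 0.766298; exercise = 0.000000; V(0,0) = max -> 0.766298


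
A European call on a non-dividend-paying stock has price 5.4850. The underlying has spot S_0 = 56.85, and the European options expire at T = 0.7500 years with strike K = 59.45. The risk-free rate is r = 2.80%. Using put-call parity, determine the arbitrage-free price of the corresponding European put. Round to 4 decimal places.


Put-call parity: C - P = S_0 * exp(-qT) - K * exp(-rT).
S_0 * exp(-qT) = 56.8500 * 1.00000000 = 56.85000000
K * exp(-rT) = 59.4500 * 0.97921896 = 58.21456744
P = C - S*exp(-qT) + K*exp(-rT)
P = 5.4850 - 56.85000000 + 58.21456744 = 6.8496

Answer: Put price = 6.8496


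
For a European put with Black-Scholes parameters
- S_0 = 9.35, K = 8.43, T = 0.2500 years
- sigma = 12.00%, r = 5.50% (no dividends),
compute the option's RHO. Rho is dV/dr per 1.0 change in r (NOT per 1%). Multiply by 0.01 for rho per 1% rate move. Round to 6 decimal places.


Answer: Rho = -0.056300

Derivation:
d1 = 1.9854928548; d2 = 1.9254928548
phi(d1) = 0.0555745747; exp(-qT) = 1.0000000000; exp(-rT) = 0.9863440995
N(-d2) = 0.0270838645
Rho = -K*T*exp(-rT)*N(-d2) = -8.4300 * 0.2500 * 0.9863440995 * 0.0270838645 = -0.056300


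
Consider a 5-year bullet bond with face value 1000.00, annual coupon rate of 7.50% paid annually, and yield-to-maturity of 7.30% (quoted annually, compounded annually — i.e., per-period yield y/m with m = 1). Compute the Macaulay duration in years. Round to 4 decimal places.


Answer: Macaulay duration = 4.3523 years

Derivation:
Coupon per period c = face * coupon_rate / m = 75.000000
Periods per year m = 1; per-period yield y/m = 0.073000
Number of cashflows N = 5
Cashflows (t years, CF_t, discount factor 1/(1+y/m)^(m*t), PV):
  t = 1.0000: CF_t = 75.000000, DF = 0.931966, PV = 69.897484
  t = 2.0000: CF_t = 75.000000, DF = 0.868561, PV = 65.142110
  t = 3.0000: CF_t = 75.000000, DF = 0.809470, PV = 60.710261
  t = 4.0000: CF_t = 75.000000, DF = 0.754399, PV = 56.579926
  t = 5.0000: CF_t = 1075.000000, DF = 0.703075, PV = 755.805163
Price P = sum_t PV_t = 1008.134943
Macaulay numerator sum_t t * PV_t:
  t * PV_t at t = 1.0000: 69.897484
  t * PV_t at t = 2.0000: 130.284219
  t * PV_t at t = 3.0000: 182.130782
  t * PV_t at t = 4.0000: 226.319704
  t * PV_t at t = 5.0000: 3779.025816
Macaulay duration D = (sum_t t * PV_t) / P = 4387.658005 / 1008.134943 = 4.352253


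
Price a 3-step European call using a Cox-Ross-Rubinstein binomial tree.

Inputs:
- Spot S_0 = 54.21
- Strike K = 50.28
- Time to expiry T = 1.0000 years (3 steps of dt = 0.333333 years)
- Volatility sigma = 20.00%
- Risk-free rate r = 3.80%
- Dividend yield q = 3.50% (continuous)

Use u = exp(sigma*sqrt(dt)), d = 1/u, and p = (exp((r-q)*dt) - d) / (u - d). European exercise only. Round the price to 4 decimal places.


dt = T/N = 0.333333
u = exp(sigma*sqrt(dt)) = 1.122401; d = 1/u = 0.890947
p = (exp((r-q)*dt) - d) / (u - d) = 0.475487
Discount per step: exp(-r*dt) = 0.987413
Stock lattice S(k, i) with i counting down-moves:
  k=0: S(0,0) = 54.2100
  k=1: S(1,0) = 60.8454; S(1,1) = 48.2983
  k=2: S(2,0) = 68.2929; S(2,1) = 54.2100; S(2,2) = 43.0312
  k=3: S(3,0) = 76.6520; S(3,1) = 60.8454; S(3,2) = 48.2983; S(3,3) = 38.3385
Terminal payoffs V(N, i) = max(S_T - K, 0):
  V(3,0) = 26.371989; V(3,1) = 10.565353; V(3,2) = 0.000000; V(3,3) = 0.000000
Backward induction: V(k, i) = exp(-r*dt) * [p * V(k+1, i) + (1-p) * V(k+1, i+1)].
  V(2,0) = exp(-r*dt) * [p*26.371989 + (1-p)*10.565353] = 17.853622
  V(2,1) = exp(-r*dt) * [p*10.565353 + (1-p)*0.000000] = 4.960458
  V(2,2) = exp(-r*dt) * [p*0.000000 + (1-p)*0.000000] = 0.000000
  V(1,0) = exp(-r*dt) * [p*17.853622 + (1-p)*4.960458] = 10.951392
  V(1,1) = exp(-r*dt) * [p*4.960458 + (1-p)*0.000000] = 2.328947
  V(0,0) = exp(-r*dt) * [p*10.951392 + (1-p)*2.328947] = 6.347891

Answer: Price = V(0,0) = 6.3479


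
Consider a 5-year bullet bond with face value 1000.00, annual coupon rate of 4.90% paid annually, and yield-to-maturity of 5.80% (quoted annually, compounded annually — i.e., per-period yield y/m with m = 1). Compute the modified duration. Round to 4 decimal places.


Coupon per period c = face * coupon_rate / m = 49.000000
Periods per year m = 1; per-period yield y/m = 0.058000
Number of cashflows N = 5
Cashflows (t years, CF_t, discount factor 1/(1+y/m)^(m*t), PV):
  t = 1.0000: CF_t = 49.000000, DF = 0.945180, PV = 46.313800
  t = 2.0000: CF_t = 49.000000, DF = 0.893364, PV = 43.774858
  t = 3.0000: CF_t = 49.000000, DF = 0.844390, PV = 41.375102
  t = 4.0000: CF_t = 49.000000, DF = 0.798100, PV = 39.106902
  t = 5.0000: CF_t = 1049.000000, DF = 0.754348, PV = 791.310903
Price P = sum_t PV_t = 961.881564
First compute Macaulay numerator sum_t t * PV_t:
  t * PV_t at t = 1.0000: 46.313800
  t * PV_t at t = 2.0000: 87.549716
  t * PV_t at t = 3.0000: 124.125306
  t * PV_t at t = 4.0000: 156.427607
  t * PV_t at t = 5.0000: 3956.554515
Macaulay duration D = 4370.970943 / 961.881564 = 4.544188
Modified duration = D / (1 + y/m) = 4.544188 / (1 + 0.058000) = 4.295074

Answer: Modified duration = 4.2951


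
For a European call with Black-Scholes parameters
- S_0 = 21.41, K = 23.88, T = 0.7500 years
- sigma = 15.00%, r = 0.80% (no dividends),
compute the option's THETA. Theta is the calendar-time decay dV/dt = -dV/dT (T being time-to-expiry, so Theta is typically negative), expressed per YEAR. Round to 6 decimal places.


d1 = -0.7293526303; d2 = -0.8592564409
phi(d1) = 0.3057718135; exp(-qT) = 1.0000000000; exp(-rT) = 0.9940179641
Theta = -S*exp(-qT)*phi(d1)*sigma/(2*sqrt(T)) - r*K*exp(-rT)*N(d2) + q*S*exp(-qT)*N(d1)
N(d1) = 0.2328929930; N(d2) = 0.1950995252; sqrt(T) = 0.8660254038
Term 1 = -21.4100 * 1.0000000000 * 0.3057718135 * 0.1500 / (2 * 0.8660254038) = -0.5669499848
Term 2 = -0.0080 * 23.8800 * 0.9940179641 * 0.1950995252 = -0.0370488520
Term 3 = 0 (no dividend yield, q = 0)
Theta = -0.5669499848 + (-0.0370488520) + (0.0000000000) = -0.603999

Answer: Theta = -0.603999


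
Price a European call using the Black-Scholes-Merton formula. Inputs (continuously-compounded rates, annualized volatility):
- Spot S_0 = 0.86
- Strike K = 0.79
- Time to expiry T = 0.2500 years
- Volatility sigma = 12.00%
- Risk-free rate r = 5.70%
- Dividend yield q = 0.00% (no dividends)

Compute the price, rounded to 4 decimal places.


d1 = (ln(S/K) + (r - q + 0.5*sigma^2) * T) / (sigma * sqrt(T)) = 1.68249073
d2 = d1 - sigma * sqrt(T) = 1.62249073
exp(-rT) = 0.98585105; exp(-qT) = 1.00000000
C = S_0 * exp(-qT) * N(d1) - K * exp(-rT) * N(d2)
N(d1) = 0.95376314; N(d2) = 0.94765084
C = 0.8600 * 1.00000000 * 0.95376314 - 0.7900 * 0.98585105 * 0.94765084 = 0.0822

Answer: Price = 0.0822


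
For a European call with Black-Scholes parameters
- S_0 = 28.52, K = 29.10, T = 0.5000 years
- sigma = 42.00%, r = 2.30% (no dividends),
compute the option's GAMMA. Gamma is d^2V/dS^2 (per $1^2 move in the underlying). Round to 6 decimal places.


Answer: Gamma = 0.046766

Derivation:
d1 = 0.1194250198; d2 = -0.1775598283
phi(d1) = 0.3961074759; exp(-qT) = 1.0000000000; exp(-rT) = 0.9885658722
Gamma = exp(-qT) * phi(d1) / (S * sigma * sqrt(T)) = 1.0000000000 * 0.3961074759 / (28.5200 * 0.4200 * 0.7071067812) = 0.046766


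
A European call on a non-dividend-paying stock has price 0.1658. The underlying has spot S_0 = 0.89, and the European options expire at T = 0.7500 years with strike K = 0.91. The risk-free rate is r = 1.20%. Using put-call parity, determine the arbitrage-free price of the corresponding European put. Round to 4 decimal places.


Answer: Put price = 0.1776

Derivation:
Put-call parity: C - P = S_0 * exp(-qT) - K * exp(-rT).
S_0 * exp(-qT) = 0.8900 * 1.00000000 = 0.89000000
K * exp(-rT) = 0.9100 * 0.99104038 = 0.90184674
P = C - S*exp(-qT) + K*exp(-rT)
P = 0.1658 - 0.89000000 + 0.90184674 = 0.1776


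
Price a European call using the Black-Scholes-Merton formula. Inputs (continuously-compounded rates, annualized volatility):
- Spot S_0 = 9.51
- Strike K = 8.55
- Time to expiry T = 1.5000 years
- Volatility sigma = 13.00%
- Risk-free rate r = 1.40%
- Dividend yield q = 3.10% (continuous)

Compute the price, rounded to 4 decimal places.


d1 = (ln(S/K) + (r - q + 0.5*sigma^2) * T) / (sigma * sqrt(T)) = 0.58779962
d2 = d1 - sigma * sqrt(T) = 0.42858278
exp(-rT) = 0.97921896; exp(-qT) = 0.95456456
C = S_0 * exp(-qT) * N(d1) - K * exp(-rT) * N(d2)
N(d1) = 0.72166660; N(d2) = 0.66588656
C = 9.5100 * 0.95456456 * 0.72166660 - 8.5500 * 0.97921896 * 0.66588656 = 0.9762

Answer: Price = 0.9762


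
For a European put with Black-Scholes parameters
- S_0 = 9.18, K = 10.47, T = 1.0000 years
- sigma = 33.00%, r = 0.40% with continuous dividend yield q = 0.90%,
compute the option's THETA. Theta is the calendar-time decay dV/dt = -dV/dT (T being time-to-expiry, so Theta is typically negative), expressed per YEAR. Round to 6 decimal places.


Answer: Theta = -0.599646

Derivation:
d1 = -0.2485964250; d2 = -0.5785964250
phi(d1) = 0.3868034390; exp(-qT) = 0.9910403788; exp(-rT) = 0.9960079893
Theta = -S*exp(-qT)*phi(d1)*sigma/(2*sqrt(T)) + r*K*exp(-rT)*N(-d2) - q*S*exp(-qT)*N(-d1)
N(-d1) = 0.5981635129; N(-d2) = 0.7185692412; sqrt(T) = 1.0000000000
Term 1 = -9.1800 * 0.9910403788 * 0.3868034390 * 0.3300 / (2 * 1.0000000000) = -0.5806418061
Term 2 = 0.0040 * 10.4700 * 0.9960079893 * 0.7185692412 = 0.0299735455
Term 3 = -0.0090 * 9.1800 * 0.9910403788 * 0.5981635129 = -0.0489774825
Theta = -0.5806418061 + (0.0299735455) + (-0.0489774825) = -0.599646
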